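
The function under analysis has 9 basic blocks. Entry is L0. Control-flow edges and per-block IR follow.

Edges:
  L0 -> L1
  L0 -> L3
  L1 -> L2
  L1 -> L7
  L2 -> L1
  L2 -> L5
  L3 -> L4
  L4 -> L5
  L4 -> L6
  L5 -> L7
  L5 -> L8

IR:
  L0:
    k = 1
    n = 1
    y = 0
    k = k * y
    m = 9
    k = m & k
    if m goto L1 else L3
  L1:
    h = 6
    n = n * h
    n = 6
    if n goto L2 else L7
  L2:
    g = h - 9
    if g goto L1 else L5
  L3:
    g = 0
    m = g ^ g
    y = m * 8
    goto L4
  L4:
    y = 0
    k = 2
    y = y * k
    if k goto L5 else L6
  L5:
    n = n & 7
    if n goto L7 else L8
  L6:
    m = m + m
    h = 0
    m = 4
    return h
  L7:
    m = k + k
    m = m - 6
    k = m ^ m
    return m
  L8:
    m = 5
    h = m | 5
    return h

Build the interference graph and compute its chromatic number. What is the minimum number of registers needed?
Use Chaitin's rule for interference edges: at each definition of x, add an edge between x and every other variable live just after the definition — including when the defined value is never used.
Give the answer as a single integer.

Answer: 4

Working:
Block summaries:
  L0: def={k,m,n,y} ue=∅
  L1: def={h,n} ue={n}
  L2: def={g} ue={h}
  L3: def={g,m,y} ue=∅
  L4: def={k,y} ue=∅
  L5: def={n} ue={n}
  L6: def={h,m} ue={m}
  L7: def={k,m} ue={k}
  L8: def={h,m} ue=∅

Backward fixpoint:
  L0 li=∅ lo={k,n}
  L1 li={k,n} lo={h,k,n}
  L2 li={h,k,n} lo={k,n}
  L3 li={n} lo={m,n}
  L4 li={m,n} lo={k,m,n}
  L5 li={k,n} lo={k}
  L6 li={m} lo=∅
  L7 li={k} lo=∅
  L8 li=∅ lo=∅

Interference:
  g↔{k,n}
  h↔{k,m,n}
  k↔{g,h,m,n,y}
  m↔{h,k,n,y}
  n↔{g,h,k,m,y}
  y↔{k,m,n}

Chromatic number:
  lower bound: {h,k,m,n} mutually conflict ⇒ χ ≥ 4
  assign g→c2 h→c3 k→c0 m→c2 n→c1 y→c3 — no edge inside a register ⇒ χ ≤ 4
  χ = 4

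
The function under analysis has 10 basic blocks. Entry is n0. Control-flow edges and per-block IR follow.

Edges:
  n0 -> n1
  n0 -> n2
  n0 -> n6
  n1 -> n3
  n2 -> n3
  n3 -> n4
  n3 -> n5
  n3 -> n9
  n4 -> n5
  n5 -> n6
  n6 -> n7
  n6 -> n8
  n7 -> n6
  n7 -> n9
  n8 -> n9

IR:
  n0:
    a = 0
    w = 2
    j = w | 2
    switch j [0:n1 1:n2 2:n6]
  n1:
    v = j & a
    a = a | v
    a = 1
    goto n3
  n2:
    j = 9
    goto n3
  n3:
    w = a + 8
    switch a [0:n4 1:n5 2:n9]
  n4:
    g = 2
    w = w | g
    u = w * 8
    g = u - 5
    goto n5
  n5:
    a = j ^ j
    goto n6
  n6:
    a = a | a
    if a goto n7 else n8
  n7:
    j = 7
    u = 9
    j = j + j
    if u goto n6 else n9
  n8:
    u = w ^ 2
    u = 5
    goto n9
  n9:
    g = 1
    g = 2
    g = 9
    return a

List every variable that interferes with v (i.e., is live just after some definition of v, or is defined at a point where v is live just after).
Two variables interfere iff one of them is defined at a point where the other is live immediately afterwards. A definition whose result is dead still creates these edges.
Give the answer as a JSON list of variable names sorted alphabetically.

Answer: ["a", "j"]

Derivation:
Per-block:
  n0 def {a,j,w} use ∅
  n1 def {a,v} use {a,j}
  n2 def {j} use ∅
  n3 def {w} use {a}
  n4 def {g,u,w} use {w}
  n5 def {a} use {j}
  n6 def {a} use {a}
  n7 def {j,u} use ∅
  n8 def {u} use {w}
  n9 def {g} use {a}

Liveness:
  n0 li=∅ lo={a,j,w}
  n1 li={a,j} lo={a,j}
  n2 li={a} lo={a,j}
  n3 li={a,j} lo={a,j,w}
  n4 li={j,w} lo={j,w}
  n5 li={j,w} lo={a,w}
  n6 li={a,w} lo={a,w}
  n7 li={a,w} lo={a,w}
  n8 li={a,w} lo={a}
  n9 li={a} lo=∅

Conflict graph:
  a — {g,j,u,v,w}
  g — {a,j,w}
  j — {a,g,u,v,w}
  u — {a,j,w}
  v — {a,j}
  w — {a,g,j,u}

N(v) = ["a", "j"]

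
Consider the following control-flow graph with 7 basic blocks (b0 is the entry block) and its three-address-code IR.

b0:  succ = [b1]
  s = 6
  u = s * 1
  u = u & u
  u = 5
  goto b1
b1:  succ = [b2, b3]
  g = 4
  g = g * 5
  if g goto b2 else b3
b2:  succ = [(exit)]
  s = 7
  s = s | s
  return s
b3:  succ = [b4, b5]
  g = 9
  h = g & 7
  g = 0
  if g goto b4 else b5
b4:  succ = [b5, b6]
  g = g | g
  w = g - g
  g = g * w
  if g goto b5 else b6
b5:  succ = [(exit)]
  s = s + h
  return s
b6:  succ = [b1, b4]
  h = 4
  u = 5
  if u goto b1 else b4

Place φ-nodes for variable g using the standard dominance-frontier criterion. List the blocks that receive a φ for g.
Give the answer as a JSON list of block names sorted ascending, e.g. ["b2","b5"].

Answer: ["b1", "b4", "b5"]

Working:
idom tree: b1←b0 b2←b1 b3←b1 b4←b3 b5←b3 b6←b4
Join-block Dom:
  b1: preds {b0,b6}: {b0} ∩ {b0,b1,b3,b4,b6} = {b0}; idom=b0
  b4: preds {b3,b6}: {b0,b1,b3} ∩ {b0,b1,b3,b4,b6} = {b0,b1,b3}; idom=b3
  b5: preds {b3,b4}: {b0,b1,b3} ∩ {b0,b1,b3,b4} = {b0,b1,b3}; idom=b3

DF walk-up:
  join b1 pred b0: · stop@b0
  join b1 pred b6: b6→b4→b3→b1 stop@b0
  join b4 pred b3: · stop@b3
  join b4 pred b6: b6→b4 stop@b3
  join b5 pred b3: · stop@b3
  join b5 pred b4: b4 stop@b3
  DF(b0)=∅
  DF(b1)={b1}
  DF(b2)=∅
  DF(b3)={b1}
  DF(b4)={b1,b4,b5}
  DF(b5)=∅
  DF(b6)={b1,b4}

φ for g: defs {b1,b3,b4}
  DF⁺ = {b1,b4,b5}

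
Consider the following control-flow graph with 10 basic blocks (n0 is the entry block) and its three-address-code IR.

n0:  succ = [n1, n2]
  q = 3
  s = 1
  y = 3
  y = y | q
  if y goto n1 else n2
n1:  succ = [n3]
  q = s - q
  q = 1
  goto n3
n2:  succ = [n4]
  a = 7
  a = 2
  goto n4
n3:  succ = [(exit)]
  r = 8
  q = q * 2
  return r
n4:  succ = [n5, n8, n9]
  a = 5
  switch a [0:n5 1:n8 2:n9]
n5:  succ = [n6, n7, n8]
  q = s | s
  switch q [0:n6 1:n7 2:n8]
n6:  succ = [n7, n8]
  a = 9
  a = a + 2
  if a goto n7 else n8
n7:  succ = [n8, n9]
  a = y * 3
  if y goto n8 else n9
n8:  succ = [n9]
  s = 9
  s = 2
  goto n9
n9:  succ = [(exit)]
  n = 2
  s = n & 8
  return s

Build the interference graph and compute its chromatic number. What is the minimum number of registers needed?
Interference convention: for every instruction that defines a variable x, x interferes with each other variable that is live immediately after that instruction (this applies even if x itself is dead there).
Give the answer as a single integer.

Block summaries:
  n0: def={q,s,y} ue=∅
  n1: def={q} ue={q,s}
  n2: def={a} ue=∅
  n3: def={q,r} ue={q}
  n4: def={a} ue=∅
  n5: def={q} ue={s}
  n6: def={a} ue=∅
  n7: def={a} ue={y}
  n8: def={s} ue=∅
  n9: def={n,s} ue=∅

Live sets:
  n0 li=∅ lo={q,s,y}
  n1 li={q,s} lo={q}
  n2 li={s,y} lo={s,y}
  n3 li={q} lo=∅
  n4 li={s,y} lo={s,y}
  n5 li={s,y} lo={y}
  n6 li={y} lo={y}
  n7 li={y} lo=∅
  n8 li=∅ lo=∅
  n9 li=∅ lo=∅

Interfere edges:
  a — {s,y}
  n — ∅
  q — {r,s,y}
  r — {q}
  s — {a,q,y}
  y — {a,q,s}

Chromatic number:
  lower bound: {a,s,y} mutually conflict ⇒ χ ≥ 3
  assign a→c0 n→c0 q→c0 r→c1 s→c1 y→c2 — no edge inside a register ⇒ χ ≤ 3
  χ = 3

Answer: 3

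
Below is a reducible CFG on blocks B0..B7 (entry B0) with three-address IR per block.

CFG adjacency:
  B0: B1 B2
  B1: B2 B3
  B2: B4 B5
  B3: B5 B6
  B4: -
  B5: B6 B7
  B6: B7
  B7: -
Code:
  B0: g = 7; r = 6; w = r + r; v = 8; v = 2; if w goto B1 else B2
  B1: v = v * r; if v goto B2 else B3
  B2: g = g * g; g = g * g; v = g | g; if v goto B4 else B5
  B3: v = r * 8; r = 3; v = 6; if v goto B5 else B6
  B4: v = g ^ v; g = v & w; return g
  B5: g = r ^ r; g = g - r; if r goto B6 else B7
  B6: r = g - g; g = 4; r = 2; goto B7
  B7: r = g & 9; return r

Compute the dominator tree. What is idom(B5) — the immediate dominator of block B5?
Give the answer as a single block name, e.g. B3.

idom tree: B1←B0 B2←B0 B3←B1 B4←B2 B5←B0 B6←B0 B7←B0
Join-block Dom:
  B2: preds {B0,B1}: {B0} ∩ {B0,B1} = {B0}; idom=B0
  B5: preds {B2,B3}: {B0,B2} ∩ {B0,B1,B3} = {B0}; idom=B0
  B6: preds {B3,B5}: {B0,B1,B3} ∩ {B0,B5} = {B0}; idom=B0
  B7: preds {B5,B6}: {B0,B5} ∩ {B0,B6} = {B0}; idom=B0

idom(B5) = B0

Answer: B0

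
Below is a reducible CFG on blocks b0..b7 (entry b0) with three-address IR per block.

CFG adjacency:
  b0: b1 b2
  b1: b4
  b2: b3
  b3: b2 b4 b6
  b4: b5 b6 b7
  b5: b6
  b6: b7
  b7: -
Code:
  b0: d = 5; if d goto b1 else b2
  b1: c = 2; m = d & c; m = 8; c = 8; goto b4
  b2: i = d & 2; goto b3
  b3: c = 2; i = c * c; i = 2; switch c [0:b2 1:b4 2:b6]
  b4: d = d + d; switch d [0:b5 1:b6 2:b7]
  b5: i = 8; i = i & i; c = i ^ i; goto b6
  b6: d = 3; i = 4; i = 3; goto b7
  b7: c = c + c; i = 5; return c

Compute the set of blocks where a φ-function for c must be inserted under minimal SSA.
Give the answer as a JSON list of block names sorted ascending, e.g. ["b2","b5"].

idom tree: b1←b0 b2←b0 b3←b2 b4←b0 b5←b4 b6←b0 b7←b0
Dom at joins:
  b2: preds {b0,b3}: {b0} ∩ {b0,b2,b3} = {b0}; idom=b0
  b4: preds {b1,b3}: {b0,b1} ∩ {b0,b2,b3} = {b0}; idom=b0
  b6: preds {b3,b4,b5}: {b0,b2,b3} ∩ {b0,b4} ∩ {b0,b4,b5} = {b0}; idom=b0
  b7: preds {b4,b6}: {b0,b4} ∩ {b0,b6} = {b0}; idom=b0

DF walk-up:
  b2←b0: walk · to b0
  b2←b3: walk b3→b2 to b0
  b4←b1: walk b1 to b0
  b4←b3: walk b3→b2 to b0
  b6←b3: walk b3→b2 to b0
  b6←b4: walk b4 to b0
  b6←b5: walk b5→b4 to b0
  b7←b4: walk b4 to b0
  b7←b6: walk b6 to b0
  DF(b0)=∅
  DF(b1)={b4}
  DF(b2)={b2,b4,b6}
  DF(b3)={b2,b4,b6}
  DF(b4)={b6,b7}
  DF(b5)={b6}
  DF(b6)={b7}
  DF(b7)=∅

φ for c: defs {b1,b3,b5,b7}
  DF⁺ = {b2,b4,b6,b7}

Answer: ["b2", "b4", "b6", "b7"]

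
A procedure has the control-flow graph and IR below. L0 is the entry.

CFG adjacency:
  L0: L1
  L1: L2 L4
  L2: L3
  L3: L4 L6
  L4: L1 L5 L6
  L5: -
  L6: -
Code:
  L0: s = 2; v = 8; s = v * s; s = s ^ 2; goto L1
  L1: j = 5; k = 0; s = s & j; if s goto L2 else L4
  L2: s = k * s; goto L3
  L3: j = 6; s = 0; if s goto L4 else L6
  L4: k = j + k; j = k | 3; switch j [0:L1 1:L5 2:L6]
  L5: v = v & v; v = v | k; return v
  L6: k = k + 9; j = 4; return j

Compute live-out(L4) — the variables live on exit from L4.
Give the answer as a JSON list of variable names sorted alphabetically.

Block summaries:
  L0: {s,v} / ∅
  L1: {j,k,s} / {s}
  L2: {s} / {k,s}
  L3: {j,s} / ∅
  L4: {j,k} / {j,k}
  L5: {v} / {k,v}
  L6: {j,k} / {k}

Liveness:
  live L0: ∅→{s,v}
  live L1: {s,v}→{j,k,s,v}
  live L2: {k,s,v}→{k,v}
  live L3: {k,v}→{j,k,s,v}
  live L4: {j,k,s,v}→{k,s,v}
  live L5: {k,v}→∅
  live L6: {k}→∅

live-out(L4) = ["k", "s", "v"]

Answer: ["k", "s", "v"]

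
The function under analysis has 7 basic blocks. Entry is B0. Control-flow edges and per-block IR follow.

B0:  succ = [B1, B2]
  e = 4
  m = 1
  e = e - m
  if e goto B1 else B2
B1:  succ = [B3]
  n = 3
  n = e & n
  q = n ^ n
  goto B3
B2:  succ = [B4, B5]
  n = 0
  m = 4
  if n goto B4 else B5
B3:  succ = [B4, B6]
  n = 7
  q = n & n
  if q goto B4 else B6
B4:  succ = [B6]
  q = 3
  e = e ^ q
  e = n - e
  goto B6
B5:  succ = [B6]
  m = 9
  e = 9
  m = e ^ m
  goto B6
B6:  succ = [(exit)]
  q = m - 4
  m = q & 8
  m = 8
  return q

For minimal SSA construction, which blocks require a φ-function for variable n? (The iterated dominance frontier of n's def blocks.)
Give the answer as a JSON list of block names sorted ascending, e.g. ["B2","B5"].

Answer: ["B4", "B6"]

Analysis:
idom tree: B1←B0 B2←B0 B3←B1 B4←B0 B5←B2 B6←B0
Join-block Dom:
  B4: preds {B2,B3}: {B0,B2} ∩ {B0,B1,B3} = {B0}; idom=B0
  B6: preds {B3,B4,B5}: {B0,B1,B3} ∩ {B0,B4} ∩ {B0,B2,B5} = {B0}; idom=B0

DF derivation:
  join B4 pred B2: B2 stop@B0
  join B4 pred B3: B3→B1 stop@B0
  join B6 pred B3: B3→B1 stop@B0
  join B6 pred B4: B4 stop@B0
  join B6 pred B5: B5→B2 stop@B0
  DF(B0)=∅
  DF(B1)={B4,B6}
  DF(B2)={B4,B6}
  DF(B3)={B4,B6}
  DF(B4)={B6}
  DF(B5)={B6}
  DF(B6)=∅

φ for n: defs {B1,B2,B3}
  DF⁺ = {B4,B6}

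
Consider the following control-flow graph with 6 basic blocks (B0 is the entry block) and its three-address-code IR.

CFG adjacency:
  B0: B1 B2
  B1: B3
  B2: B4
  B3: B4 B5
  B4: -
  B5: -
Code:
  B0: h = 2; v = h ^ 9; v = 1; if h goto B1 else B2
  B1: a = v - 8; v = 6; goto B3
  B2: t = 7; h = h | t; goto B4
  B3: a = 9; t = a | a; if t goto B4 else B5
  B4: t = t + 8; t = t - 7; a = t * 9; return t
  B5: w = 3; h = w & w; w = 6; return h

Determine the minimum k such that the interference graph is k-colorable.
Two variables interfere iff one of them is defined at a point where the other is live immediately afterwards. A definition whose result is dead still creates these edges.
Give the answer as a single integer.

def/use:
  B0 def {h,v} use ∅
  B1 def {a,v} use {v}
  B2 def {h,t} use {h}
  B3 def {a,t} use ∅
  B4 def {a,t} use {t}
  B5 def {h,w} use ∅

Backward fixpoint:
  B0: in=∅ out={h,v}
  B1: in={v} out=∅
  B2: in={h} out={t}
  B3: in=∅ out={t}
  B4: in={t} out=∅
  B5: in=∅ out=∅

Interfere edges:
  a: {t}
  h: {t,v,w}
  t: {a,h}
  v: {h}
  w: {h}

Colouring:
  clique {a,t} ⇒ need ≥ 2
  assign a→r0 h→r0 t→r1 v→r1 w→r1 — no edge inside a register ⇒ χ ≤ 2
  χ = 2

Answer: 2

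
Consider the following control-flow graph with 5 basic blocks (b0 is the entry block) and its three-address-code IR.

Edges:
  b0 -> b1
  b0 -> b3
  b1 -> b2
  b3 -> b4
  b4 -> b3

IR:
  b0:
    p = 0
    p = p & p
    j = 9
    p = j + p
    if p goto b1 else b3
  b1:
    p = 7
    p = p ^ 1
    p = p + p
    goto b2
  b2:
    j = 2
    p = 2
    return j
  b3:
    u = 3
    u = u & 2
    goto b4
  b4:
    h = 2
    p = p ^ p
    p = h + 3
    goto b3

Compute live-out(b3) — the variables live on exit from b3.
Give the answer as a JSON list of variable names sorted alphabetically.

Answer: ["p"]

Working:
Block summaries:
  b0: def={j,p} ue=∅
  b1: def={p} ue=∅
  b2: def={j,p} ue=∅
  b3: def={u} ue=∅
  b4: def={h,p} ue={p}

Live sets:
  b0 li=∅ lo={p}
  b1 li=∅ lo=∅
  b2 li=∅ lo=∅
  b3 li={p} lo={p}
  b4 li={p} lo={p}

live-out(b3) = ["p"]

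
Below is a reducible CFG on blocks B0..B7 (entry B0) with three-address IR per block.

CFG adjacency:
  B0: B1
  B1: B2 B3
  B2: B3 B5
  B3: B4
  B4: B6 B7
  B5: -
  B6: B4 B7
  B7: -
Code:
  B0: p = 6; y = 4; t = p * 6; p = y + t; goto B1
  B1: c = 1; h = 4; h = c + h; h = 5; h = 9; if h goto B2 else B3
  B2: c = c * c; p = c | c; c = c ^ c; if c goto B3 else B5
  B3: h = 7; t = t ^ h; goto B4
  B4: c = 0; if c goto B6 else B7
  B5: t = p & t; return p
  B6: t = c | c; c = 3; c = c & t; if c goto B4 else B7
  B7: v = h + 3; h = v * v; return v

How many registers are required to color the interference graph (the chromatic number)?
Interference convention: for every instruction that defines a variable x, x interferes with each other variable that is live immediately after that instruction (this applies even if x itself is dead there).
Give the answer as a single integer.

Answer: 3

Analysis:
def/use:
  B0 def {p,t,y} use ∅
  B1 def {c,h} use ∅
  B2 def {c,p} use {c}
  B3 def {h,t} use {t}
  B4 def {c} use ∅
  B5 def {t} use {p,t}
  B6 def {c,t} use {c}
  B7 def {h,v} use {h}

Live sets:
  live B0: ∅→{t}
  live B1: {t}→{c,t}
  live B2: {c,t}→{p,t}
  live B3: {t}→{h}
  live B4: {h}→{c,h}
  live B5: {p,t}→∅
  live B6: {c,h}→{h}
  live B7: {h}→∅

Interfere edges:
  c↔{h,p,t}
  h↔{c,t,v}
  p↔{c,t,y}
  t↔{c,h,p,y}
  v↔{h}
  y↔{p,t}

Chromatic number:
  lower bound: {c,h,t} mutually conflict ⇒ χ ≥ 3
  3-colouring: c0={t,v}  c1={c,y}  c2={h,p}
  χ = 3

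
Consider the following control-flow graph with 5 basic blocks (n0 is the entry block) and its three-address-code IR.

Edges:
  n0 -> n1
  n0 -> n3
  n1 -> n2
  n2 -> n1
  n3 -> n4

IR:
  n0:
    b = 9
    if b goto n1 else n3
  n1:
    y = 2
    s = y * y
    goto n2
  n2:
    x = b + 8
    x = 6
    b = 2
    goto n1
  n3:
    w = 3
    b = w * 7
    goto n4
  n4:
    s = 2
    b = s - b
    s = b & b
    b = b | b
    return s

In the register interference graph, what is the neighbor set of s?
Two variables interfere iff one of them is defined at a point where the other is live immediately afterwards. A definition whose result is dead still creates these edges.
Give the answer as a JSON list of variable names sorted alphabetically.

Per-block:
  n0: {b} / ∅
  n1: {s,y} / ∅
  n2: {b,x} / {b}
  n3: {b,w} / ∅
  n4: {b,s} / {b}

Liveness:
  n0 li=∅ lo={b}
  n1 li={b} lo={b}
  n2 li={b} lo={b}
  n3 li=∅ lo={b}
  n4 li={b} lo=∅

Interfere edges:
  b↔{s,y}
  s↔{b}
  w↔∅
  x↔∅
  y↔{b}

N(s) = ["b"]

Answer: ["b"]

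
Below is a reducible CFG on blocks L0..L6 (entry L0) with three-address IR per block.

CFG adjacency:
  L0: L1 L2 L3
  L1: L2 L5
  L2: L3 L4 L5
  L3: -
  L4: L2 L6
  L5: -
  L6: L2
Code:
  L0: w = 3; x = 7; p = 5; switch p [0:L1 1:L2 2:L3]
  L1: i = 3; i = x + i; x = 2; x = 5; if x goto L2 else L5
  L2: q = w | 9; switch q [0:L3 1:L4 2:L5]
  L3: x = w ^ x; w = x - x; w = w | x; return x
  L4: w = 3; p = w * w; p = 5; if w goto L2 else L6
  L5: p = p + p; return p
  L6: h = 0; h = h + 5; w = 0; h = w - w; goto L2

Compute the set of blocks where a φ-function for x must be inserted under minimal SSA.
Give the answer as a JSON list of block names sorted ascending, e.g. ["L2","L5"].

Answer: ["L2", "L3", "L5"]

Derivation:
idom tree: L1←L0 L2←L0 L3←L0 L4←L2 L5←L0 L6←L4
Join-block Dom:
  L2: preds {L0,L1,L4,L6}: {L0} ∩ {L0,L1} ∩ {L0,L2,L4} ∩ {L0,L2,L4,L6} = {L0}; idom=L0
  L3: preds {L0,L2}: {L0} ∩ {L0,L2} = {L0}; idom=L0
  L5: preds {L1,L2}: {L0,L1} ∩ {L0,L2} = {L0}; idom=L0

Frontier:
  L2←L0: walk · to L0
  L2←L1: walk L1 to L0
  L2←L4: walk L4→L2 to L0
  L2←L6: walk L6→L4→L2 to L0
  L3←L0: walk · to L0
  L3←L2: walk L2 to L0
  L5←L1: walk L1 to L0
  L5←L2: walk L2 to L0
  DF(L0)=∅
  DF(L1)={L2,L5}
  DF(L2)={L2,L3,L5}
  DF(L3)=∅
  DF(L4)={L2}
  DF(L5)=∅
  DF(L6)={L2}

φ for x: defs {L0,L1,L3}
  DF⁺ = {L2,L3,L5}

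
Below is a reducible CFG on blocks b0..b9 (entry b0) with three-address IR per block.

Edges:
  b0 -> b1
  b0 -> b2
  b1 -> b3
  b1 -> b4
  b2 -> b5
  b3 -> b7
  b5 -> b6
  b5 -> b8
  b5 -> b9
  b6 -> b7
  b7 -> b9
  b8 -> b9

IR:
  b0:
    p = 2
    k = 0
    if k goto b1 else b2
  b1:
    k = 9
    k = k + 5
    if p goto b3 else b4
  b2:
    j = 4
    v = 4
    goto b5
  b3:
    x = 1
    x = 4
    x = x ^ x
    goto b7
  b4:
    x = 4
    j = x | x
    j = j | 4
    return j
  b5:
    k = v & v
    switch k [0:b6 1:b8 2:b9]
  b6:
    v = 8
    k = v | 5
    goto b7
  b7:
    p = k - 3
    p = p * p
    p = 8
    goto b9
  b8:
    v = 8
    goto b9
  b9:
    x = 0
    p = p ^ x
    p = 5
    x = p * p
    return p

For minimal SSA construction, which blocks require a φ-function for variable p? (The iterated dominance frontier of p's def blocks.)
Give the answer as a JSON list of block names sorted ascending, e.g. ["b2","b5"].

Answer: ["b9"]

Analysis:
idom tree: b1←b0 b2←b0 b3←b1 b4←b1 b5←b2 b6←b5 b7←b0 b8←b5 b9←b0
Join-block Dom:
  b7: preds {b3,b6}: {b0,b1,b3} ∩ {b0,b2,b5,b6} = {b0}; idom=b0
  b9: preds {b5,b7,b8}: {b0,b2,b5} ∩ {b0,b7} ∩ {b0,b2,b5,b8} = {b0}; idom=b0

DF walk-up:
  join b7 pred b3: b3→b1 stop@b0
  join b7 pred b6: b6→b5→b2 stop@b0
  join b9 pred b5: b5→b2 stop@b0
  join b9 pred b7: b7 stop@b0
  join b9 pred b8: b8→b5→b2 stop@b0
  DF(b0)=∅
  DF(b1)={b7}
  DF(b2)={b7,b9}
  DF(b3)={b7}
  DF(b4)=∅
  DF(b5)={b7,b9}
  DF(b6)={b7}
  DF(b7)={b9}
  DF(b8)={b9}
  DF(b9)=∅

φ for p: defs {b0,b7,b9}
  DF⁺ = {b9}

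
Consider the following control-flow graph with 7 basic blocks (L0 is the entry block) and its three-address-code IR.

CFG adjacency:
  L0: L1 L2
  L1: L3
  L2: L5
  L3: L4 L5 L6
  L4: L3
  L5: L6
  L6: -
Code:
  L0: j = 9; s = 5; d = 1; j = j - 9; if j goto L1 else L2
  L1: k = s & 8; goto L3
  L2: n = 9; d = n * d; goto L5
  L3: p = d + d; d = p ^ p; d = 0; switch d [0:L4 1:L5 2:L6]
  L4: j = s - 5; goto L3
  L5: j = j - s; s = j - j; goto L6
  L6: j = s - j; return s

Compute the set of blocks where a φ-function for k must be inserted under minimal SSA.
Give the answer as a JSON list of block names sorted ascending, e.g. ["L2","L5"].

Answer: ["L5", "L6"]

Working:
idom tree: L1←L0 L2←L0 L3←L1 L4←L3 L5←L0 L6←L0
Dom∩ at merges:
  L3: preds {L1,L4}: {L0,L1} ∩ {L0,L1,L3,L4} = {L0,L1}; idom=L1
  L5: preds {L2,L3}: {L0,L2} ∩ {L0,L1,L3} = {L0}; idom=L0
  L6: preds {L3,L5}: {L0,L1,L3} ∩ {L0,L5} = {L0}; idom=L0

Frontier:
  L3←L1: walk · to L1
  L3←L4: walk L4→L3 to L1
  L5←L2: walk L2 to L0
  L5←L3: walk L3→L1 to L0
  L6←L3: walk L3→L1 to L0
  L6←L5: walk L5 to L0
  DF(L0)=∅
  DF(L1)={L5,L6}
  DF(L2)={L5}
  DF(L3)={L3,L5,L6}
  DF(L4)={L3}
  DF(L5)={L6}
  DF(L6)=∅

φ for k: defs {L1}
  DF⁺ = {L5,L6}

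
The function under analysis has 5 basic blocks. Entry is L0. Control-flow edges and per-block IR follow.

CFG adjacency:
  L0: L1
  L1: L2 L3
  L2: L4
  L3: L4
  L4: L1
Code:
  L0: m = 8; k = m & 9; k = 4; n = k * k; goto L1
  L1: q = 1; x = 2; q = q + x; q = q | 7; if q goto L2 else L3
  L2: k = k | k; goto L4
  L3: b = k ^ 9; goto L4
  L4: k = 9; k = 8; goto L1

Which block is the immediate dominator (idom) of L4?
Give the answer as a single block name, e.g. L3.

idom tree: L1←L0 L2←L1 L3←L1 L4←L1
Dom at joins:
  L1: preds {L0,L4}: {L0} ∩ {L0,L1,L4} = {L0}; idom=L0
  L4: preds {L2,L3}: {L0,L1,L2} ∩ {L0,L1,L3} = {L0,L1}; idom=L1

idom(L4) = L1

Answer: L1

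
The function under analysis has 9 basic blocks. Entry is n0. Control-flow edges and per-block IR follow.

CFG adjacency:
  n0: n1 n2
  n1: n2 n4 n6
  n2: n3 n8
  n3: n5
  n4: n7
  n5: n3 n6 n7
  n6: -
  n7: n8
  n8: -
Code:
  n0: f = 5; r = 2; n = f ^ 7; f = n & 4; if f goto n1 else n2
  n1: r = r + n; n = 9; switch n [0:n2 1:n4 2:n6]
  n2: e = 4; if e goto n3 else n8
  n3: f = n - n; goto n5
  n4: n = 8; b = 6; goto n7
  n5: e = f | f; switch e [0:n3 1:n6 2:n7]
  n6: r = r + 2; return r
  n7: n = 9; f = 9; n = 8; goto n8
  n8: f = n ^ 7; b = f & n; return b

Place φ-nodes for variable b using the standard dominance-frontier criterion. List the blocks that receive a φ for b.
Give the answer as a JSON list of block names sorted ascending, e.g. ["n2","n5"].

idom tree: n1←n0 n2←n0 n3←n2 n4←n1 n5←n3 n6←n0 n7←n0 n8←n0
Dom∩ at merges:
  n2: preds {n0,n1}: {n0} ∩ {n0,n1} = {n0}; idom=n0
  n3: preds {n2,n5}: {n0,n2} ∩ {n0,n2,n3,n5} = {n0,n2}; idom=n2
  n6: preds {n1,n5}: {n0,n1} ∩ {n0,n2,n3,n5} = {n0}; idom=n0
  n7: preds {n4,n5}: {n0,n1,n4} ∩ {n0,n2,n3,n5} = {n0}; idom=n0
  n8: preds {n2,n7}: {n0,n2} ∩ {n0,n7} = {n0}; idom=n0

DF derivation:
  n2←n0: walk · to n0
  n2←n1: walk n1 to n0
  n3←n2: walk · to n2
  n3←n5: walk n5→n3 to n2
  n6←n1: walk n1 to n0
  n6←n5: walk n5→n3→n2 to n0
  n7←n4: walk n4→n1 to n0
  n7←n5: walk n5→n3→n2 to n0
  n8←n2: walk n2 to n0
  n8←n7: walk n7 to n0
  DF(n0)=∅
  DF(n1)={n2,n6,n7}
  DF(n2)={n6,n7,n8}
  DF(n3)={n3,n6,n7}
  DF(n4)={n7}
  DF(n5)={n3,n6,n7}
  DF(n6)=∅
  DF(n7)={n8}
  DF(n8)=∅

φ for b: defs {n4,n8}
  DF⁺ = {n7,n8}

Answer: ["n7", "n8"]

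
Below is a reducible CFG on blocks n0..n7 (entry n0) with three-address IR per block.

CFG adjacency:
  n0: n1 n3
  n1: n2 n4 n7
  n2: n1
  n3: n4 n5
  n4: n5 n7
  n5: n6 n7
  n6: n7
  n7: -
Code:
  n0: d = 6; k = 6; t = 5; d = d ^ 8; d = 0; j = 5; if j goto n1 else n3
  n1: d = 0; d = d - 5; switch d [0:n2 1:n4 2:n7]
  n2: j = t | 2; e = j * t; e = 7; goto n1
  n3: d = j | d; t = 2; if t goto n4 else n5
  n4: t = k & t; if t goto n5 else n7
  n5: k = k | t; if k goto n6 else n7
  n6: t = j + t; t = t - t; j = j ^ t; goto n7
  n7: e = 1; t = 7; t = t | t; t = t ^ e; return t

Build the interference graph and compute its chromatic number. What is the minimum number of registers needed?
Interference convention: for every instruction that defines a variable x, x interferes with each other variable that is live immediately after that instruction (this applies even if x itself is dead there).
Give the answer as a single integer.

Per-block:
  n0: {d,j,k,t} / ∅
  n1: {d} / ∅
  n2: {e,j} / {t}
  n3: {d,t} / {d,j}
  n4: {t} / {k,t}
  n5: {k} / {k,t}
  n6: {j,t} / {j,t}
  n7: {e,t} / ∅

Liveness:
  n0: in=∅ out={d,j,k,t}
  n1: in={j,k,t} out={j,k,t}
  n2: in={k,t} out={j,k,t}
  n3: in={d,j,k} out={j,k,t}
  n4: in={j,k,t} out={j,k,t}
  n5: in={j,k,t} out={j,t}
  n6: in={j,t} out=∅
  n7: in=∅ out=∅

Interference:
  d↔{j,k,t}
  e↔{j,k,t}
  j↔{d,e,k,t}
  k↔{d,e,j,t}
  t↔{d,e,j,k}

Chromatic number:
  lower bound: {d,j,k,t} mutually conflict ⇒ χ ≥ 4
  assign d→r3 e→r3 j→r0 k→r1 t→r2 — no edge inside a register ⇒ χ ≤ 4
  χ = 4

Answer: 4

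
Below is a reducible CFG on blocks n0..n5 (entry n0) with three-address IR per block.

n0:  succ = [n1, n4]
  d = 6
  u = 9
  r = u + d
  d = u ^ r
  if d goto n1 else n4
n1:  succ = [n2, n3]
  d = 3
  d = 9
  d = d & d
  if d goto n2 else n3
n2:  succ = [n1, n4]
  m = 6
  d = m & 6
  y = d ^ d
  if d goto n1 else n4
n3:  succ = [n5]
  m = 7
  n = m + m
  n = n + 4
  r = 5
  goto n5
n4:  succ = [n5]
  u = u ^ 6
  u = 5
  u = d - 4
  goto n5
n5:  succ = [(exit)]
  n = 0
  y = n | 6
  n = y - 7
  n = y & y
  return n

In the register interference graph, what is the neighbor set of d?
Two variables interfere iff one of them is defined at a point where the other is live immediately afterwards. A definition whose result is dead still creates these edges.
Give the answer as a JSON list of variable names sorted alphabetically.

Answer: ["u", "y"]

Derivation:
Block summaries:
  n0: {d,r,u} / ∅
  n1: {d} / ∅
  n2: {d,m,y} / ∅
  n3: {m,n,r} / ∅
  n4: {u} / {d,u}
  n5: {n,y} / ∅

Liveness:
  live n0: ∅→{d,u}
  live n1: {u}→{u}
  live n2: {u}→{d,u}
  live n3: ∅→∅
  live n4: {d,u}→∅
  live n5: ∅→∅

Interference:
  d: {u,y}
  m: {u}
  n: {y}
  r: {u}
  u: {d,m,r,y}
  y: {d,n,u}

N(d) = ["u", "y"]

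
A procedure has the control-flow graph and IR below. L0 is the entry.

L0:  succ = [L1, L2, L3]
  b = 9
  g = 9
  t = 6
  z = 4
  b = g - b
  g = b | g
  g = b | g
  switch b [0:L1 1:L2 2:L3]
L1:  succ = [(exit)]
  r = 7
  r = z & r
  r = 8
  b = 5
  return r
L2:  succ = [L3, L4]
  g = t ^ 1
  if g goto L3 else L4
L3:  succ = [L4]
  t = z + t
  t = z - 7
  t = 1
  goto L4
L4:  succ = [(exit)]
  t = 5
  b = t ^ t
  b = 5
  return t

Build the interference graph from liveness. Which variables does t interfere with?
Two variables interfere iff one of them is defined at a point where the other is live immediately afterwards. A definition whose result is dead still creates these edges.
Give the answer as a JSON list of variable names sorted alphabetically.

Answer: ["b", "g", "z"]

Derivation:
def/use:
  L0: def={b,g,t,z} ue=∅
  L1: def={b,r} ue={z}
  L2: def={g} ue={t}
  L3: def={t} ue={t,z}
  L4: def={b,t} ue=∅

Liveness:
  live L0: ∅→{t,z}
  live L1: {z}→∅
  live L2: {t,z}→{t,z}
  live L3: {t,z}→∅
  live L4: ∅→∅

Interference:
  b: {g,r,t,z}
  g: {b,t,z}
  r: {b,z}
  t: {b,g,z}
  z: {b,g,r,t}

N(t) = ["b", "g", "z"]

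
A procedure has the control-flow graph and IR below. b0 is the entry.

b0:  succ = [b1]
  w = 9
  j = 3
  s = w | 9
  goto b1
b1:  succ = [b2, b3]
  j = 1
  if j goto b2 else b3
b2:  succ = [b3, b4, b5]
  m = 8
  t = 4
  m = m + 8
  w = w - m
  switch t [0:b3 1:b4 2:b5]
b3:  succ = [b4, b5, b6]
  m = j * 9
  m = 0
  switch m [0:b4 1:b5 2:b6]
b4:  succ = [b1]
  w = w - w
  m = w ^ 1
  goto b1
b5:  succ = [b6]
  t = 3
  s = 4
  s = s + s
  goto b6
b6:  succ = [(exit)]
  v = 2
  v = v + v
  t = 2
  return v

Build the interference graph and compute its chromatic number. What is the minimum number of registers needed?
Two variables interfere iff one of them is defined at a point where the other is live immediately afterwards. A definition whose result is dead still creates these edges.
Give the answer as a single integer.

Per-block:
  b0: {j,s,w} / ∅
  b1: {j} / ∅
  b2: {m,t,w} / {w}
  b3: {m} / {j}
  b4: {m,w} / {w}
  b5: {s,t} / ∅
  b6: {t,v} / ∅

Live sets:
  live b0: ∅→{w}
  live b1: {w}→{j,w}
  live b2: {j,w}→{j,w}
  live b3: {j,w}→{w}
  live b4: {w}→{w}
  live b5: ∅→∅
  live b6: ∅→∅

Interference:
  j↔{m,t,w}
  m↔{j,t,w}
  s↔{w}
  t↔{j,m,v,w}
  v↔{t}
  w↔{j,m,s,t}

Registers:
  lower bound: {j,m,t,w} mutually conflict ⇒ χ ≥ 4
  4-colouring: r0={s,t}  r1={v,w}  r2={j}  r3={m}
  χ = 4

Answer: 4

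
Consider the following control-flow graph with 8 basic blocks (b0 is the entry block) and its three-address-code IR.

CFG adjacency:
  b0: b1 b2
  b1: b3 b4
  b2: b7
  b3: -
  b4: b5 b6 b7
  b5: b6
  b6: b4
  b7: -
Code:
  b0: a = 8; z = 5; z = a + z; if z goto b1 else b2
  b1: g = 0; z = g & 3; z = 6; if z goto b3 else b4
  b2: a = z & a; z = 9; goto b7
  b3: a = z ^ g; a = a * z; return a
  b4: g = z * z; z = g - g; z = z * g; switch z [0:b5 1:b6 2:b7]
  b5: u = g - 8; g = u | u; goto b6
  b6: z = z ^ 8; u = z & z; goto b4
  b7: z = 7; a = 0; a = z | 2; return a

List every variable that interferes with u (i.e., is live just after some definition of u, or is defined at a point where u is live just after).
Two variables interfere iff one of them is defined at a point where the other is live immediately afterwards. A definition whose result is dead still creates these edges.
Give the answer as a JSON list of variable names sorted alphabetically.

Block summaries:
  b0: {a,z} / ∅
  b1: {g,z} / ∅
  b2: {a,z} / {a,z}
  b3: {a} / {g,z}
  b4: {g,z} / {z}
  b5: {g,u} / {g}
  b6: {u,z} / {z}
  b7: {a,z} / ∅

Liveness:
  b0: in=∅ out={a,z}
  b1: in=∅ out={g,z}
  b2: in={a,z} out=∅
  b3: in={g,z} out=∅
  b4: in={z} out={g,z}
  b5: in={g,z} out={z}
  b6: in={z} out={z}
  b7: in=∅ out=∅

Interfere edges:
  a↔{z}
  g↔{z}
  u↔{z}
  z↔{a,g,u}

N(u) = ["z"]

Answer: ["z"]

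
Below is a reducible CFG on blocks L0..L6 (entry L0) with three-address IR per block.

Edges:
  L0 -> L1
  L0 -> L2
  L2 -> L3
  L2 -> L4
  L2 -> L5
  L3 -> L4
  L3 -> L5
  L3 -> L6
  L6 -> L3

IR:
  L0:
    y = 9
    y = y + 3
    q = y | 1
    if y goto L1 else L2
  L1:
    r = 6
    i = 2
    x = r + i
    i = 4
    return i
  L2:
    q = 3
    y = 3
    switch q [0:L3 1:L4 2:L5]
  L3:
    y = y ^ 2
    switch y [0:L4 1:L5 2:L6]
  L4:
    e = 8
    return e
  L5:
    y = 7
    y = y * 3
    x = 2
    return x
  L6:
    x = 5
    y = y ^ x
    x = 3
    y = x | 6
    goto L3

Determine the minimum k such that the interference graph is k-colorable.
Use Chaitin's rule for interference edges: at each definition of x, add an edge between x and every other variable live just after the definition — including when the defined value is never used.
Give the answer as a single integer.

Answer: 2

Working:
Per-block:
  L0: {q,y} / ∅
  L1: {i,r,x} / ∅
  L2: {q,y} / ∅
  L3: {y} / {y}
  L4: {e} / ∅
  L5: {x,y} / ∅
  L6: {x,y} / {y}

Backward fixpoint:
  L0: in=∅ out=∅
  L1: in=∅ out=∅
  L2: in=∅ out={y}
  L3: in={y} out={y}
  L4: in=∅ out=∅
  L5: in=∅ out=∅
  L6: in={y} out={y}

Conflict graph:
  e↔∅
  i↔{r}
  q↔{y}
  r↔{i}
  x↔{y}
  y↔{q,x}

Colouring:
  {i,r} pairwise interfere (2-clique) ⇒ χ ≥ 2
  assign e→c0 i→c0 q→c1 r→c1 x→c1 y→c0 — no edge inside a register ⇒ χ ≤ 2
  χ = 2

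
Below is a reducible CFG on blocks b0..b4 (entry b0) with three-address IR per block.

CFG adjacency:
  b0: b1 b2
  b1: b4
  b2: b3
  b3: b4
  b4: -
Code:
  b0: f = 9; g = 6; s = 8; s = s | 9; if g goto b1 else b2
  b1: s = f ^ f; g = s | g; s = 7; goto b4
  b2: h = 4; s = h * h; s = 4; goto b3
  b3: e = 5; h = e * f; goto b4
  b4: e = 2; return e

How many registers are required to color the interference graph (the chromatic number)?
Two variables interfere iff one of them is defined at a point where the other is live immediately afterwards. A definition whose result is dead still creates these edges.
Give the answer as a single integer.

Answer: 3

Working:
def/use:
  b0: def={f,g,s} ue=∅
  b1: def={g,s} ue={f,g}
  b2: def={h,s} ue=∅
  b3: def={e,h} ue={f}
  b4: def={e} ue=∅

Liveness:
  live b0: ∅→{f,g}
  live b1: {f,g}→∅
  live b2: {f}→{f}
  live b3: {f}→∅
  live b4: ∅→∅

Conflict graph:
  e: {f}
  f: {e,g,h,s}
  g: {f,s}
  h: {f}
  s: {f,g}

Registers:
  lower bound: {f,g,s} mutually conflict ⇒ χ ≥ 3
  3-colouring: c0={f}  c1={e,g,h}  c2={s}
  χ = 3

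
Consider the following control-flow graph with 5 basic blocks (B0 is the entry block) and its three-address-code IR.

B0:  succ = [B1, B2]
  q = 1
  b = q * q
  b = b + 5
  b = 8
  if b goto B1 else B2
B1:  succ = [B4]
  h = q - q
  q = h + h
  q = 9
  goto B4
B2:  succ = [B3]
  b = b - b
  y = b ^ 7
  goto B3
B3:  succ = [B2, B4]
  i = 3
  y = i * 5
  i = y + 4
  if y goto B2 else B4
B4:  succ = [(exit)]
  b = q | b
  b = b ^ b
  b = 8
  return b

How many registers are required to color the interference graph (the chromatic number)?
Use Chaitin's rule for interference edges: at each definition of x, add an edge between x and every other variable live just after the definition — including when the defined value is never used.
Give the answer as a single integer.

Per-block:
  B0: {b,q} / ∅
  B1: {h,q} / {q}
  B2: {b,y} / {b}
  B3: {i,y} / ∅
  B4: {b} / {b,q}

Liveness:
  B0: in=∅ out={b,q}
  B1: in={b,q} out={b,q}
  B2: in={b,q} out={b,q}
  B3: in={b,q} out={b,q}
  B4: in={b,q} out=∅

Interference:
  b — {h,i,q,y}
  h — {b}
  i — {b,q,y}
  q — {b,i,y}
  y — {b,i,q}

Colouring:
  clique {b,i,q,y} ⇒ need ≥ 4
  4-colouring: c0={b}  c1={h,i}  c2={q}  c3={y}
  χ = 4

Answer: 4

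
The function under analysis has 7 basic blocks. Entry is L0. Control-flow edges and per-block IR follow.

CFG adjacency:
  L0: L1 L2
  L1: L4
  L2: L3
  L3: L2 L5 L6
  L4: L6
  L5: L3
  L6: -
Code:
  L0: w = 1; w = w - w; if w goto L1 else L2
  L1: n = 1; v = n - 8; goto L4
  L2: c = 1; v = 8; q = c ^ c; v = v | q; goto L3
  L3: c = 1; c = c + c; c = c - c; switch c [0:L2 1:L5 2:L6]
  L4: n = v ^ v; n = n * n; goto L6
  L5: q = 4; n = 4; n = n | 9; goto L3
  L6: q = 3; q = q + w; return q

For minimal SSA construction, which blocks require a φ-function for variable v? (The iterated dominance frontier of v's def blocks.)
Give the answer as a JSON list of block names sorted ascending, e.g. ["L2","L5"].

Answer: ["L2", "L6"]

Derivation:
idom tree: L1←L0 L2←L0 L3←L2 L4←L1 L5←L3 L6←L0
Dom∩ at merges:
  L2: preds {L0,L3}: {L0} ∩ {L0,L2,L3} = {L0}; idom=L0
  L3: preds {L2,L5}: {L0,L2} ∩ {L0,L2,L3,L5} = {L0,L2}; idom=L2
  L6: preds {L3,L4}: {L0,L2,L3} ∩ {L0,L1,L4} = {L0}; idom=L0

Frontier:
  L2←L0: walk · to L0
  L2←L3: walk L3→L2 to L0
  L3←L2: walk · to L2
  L3←L5: walk L5→L3 to L2
  L6←L3: walk L3→L2 to L0
  L6←L4: walk L4→L1 to L0
  L0: DF=∅
  L1: DF={L6}
  L2: DF={L2,L6}
  L3: DF={L2,L3,L6}
  L4: DF={L6}
  L5: DF={L3}
  L6: DF=∅

φ for v: defs {L1,L2}
  DF⁺ = {L2,L6}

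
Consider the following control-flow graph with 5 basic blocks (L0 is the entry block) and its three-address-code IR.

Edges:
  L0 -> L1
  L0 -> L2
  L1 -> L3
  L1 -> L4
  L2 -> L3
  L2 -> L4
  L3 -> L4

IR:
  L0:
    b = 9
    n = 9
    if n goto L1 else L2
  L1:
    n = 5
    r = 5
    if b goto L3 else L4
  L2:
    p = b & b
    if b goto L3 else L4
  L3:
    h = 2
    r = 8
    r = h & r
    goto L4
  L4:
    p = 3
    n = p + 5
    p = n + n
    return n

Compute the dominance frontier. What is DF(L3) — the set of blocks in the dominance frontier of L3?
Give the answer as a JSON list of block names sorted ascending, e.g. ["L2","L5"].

Answer: ["L4"]

Derivation:
idom tree: L1←L0 L2←L0 L3←L0 L4←L0
Dom at joins:
  L3: preds {L1,L2}: {L0,L1} ∩ {L0,L2} = {L0}; idom=L0
  L4: preds {L1,L2,L3}: {L0,L1} ∩ {L0,L2} ∩ {L0,L3} = {L0}; idom=L0

Frontier:
  join L3 pred L1: L1 stop@L0
  join L3 pred L2: L2 stop@L0
  join L4 pred L1: L1 stop@L0
  join L4 pred L2: L2 stop@L0
  join L4 pred L3: L3 stop@L0
  L0: DF=∅
  L1: DF={L3,L4}
  L2: DF={L3,L4}
  L3: DF={L4}
  L4: DF=∅

DF(L3) = ["L4"]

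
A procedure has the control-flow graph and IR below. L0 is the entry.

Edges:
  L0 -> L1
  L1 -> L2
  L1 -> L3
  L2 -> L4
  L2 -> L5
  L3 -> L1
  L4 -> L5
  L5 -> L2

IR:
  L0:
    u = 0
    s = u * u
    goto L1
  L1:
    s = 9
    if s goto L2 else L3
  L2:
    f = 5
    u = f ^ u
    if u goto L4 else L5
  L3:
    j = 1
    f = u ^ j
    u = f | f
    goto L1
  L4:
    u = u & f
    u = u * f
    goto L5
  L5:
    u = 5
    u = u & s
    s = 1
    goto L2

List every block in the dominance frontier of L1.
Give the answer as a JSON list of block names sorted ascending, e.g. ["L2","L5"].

Answer: ["L1"]

Derivation:
idom tree: L1←L0 L2←L1 L3←L1 L4←L2 L5←L2
Dom at joins:
  L1: preds {L0,L3}: {L0} ∩ {L0,L1,L3} = {L0}; idom=L0
  L2: preds {L1,L5}: {L0,L1} ∩ {L0,L1,L2,L5} = {L0,L1}; idom=L1
  L5: preds {L2,L4}: {L0,L1,L2} ∩ {L0,L1,L2,L4} = {L0,L1,L2}; idom=L2

Frontier:
  L1←L0: walk · to L0
  L1←L3: walk L3→L1 to L0
  L2←L1: walk · to L1
  L2←L5: walk L5→L2 to L1
  L5←L2: walk · to L2
  L5←L4: walk L4 to L2
  L0: DF=∅
  L1: DF={L1}
  L2: DF={L2}
  L3: DF={L1}
  L4: DF={L5}
  L5: DF={L2}

DF(L1) = ["L1"]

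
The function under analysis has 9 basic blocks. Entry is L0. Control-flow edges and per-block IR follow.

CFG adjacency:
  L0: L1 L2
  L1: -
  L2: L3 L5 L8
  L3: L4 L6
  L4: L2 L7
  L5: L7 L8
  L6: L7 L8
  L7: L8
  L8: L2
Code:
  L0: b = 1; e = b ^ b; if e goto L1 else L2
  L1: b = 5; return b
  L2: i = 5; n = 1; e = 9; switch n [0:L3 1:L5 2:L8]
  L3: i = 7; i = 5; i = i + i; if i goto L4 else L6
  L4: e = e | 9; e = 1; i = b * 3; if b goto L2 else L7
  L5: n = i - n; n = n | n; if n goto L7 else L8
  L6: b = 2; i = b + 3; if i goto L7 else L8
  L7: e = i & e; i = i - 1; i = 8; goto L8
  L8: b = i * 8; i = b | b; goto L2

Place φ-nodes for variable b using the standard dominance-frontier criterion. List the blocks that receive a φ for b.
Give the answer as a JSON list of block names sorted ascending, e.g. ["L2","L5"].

idom tree: L1←L0 L2←L0 L3←L2 L4←L3 L5←L2 L6←L3 L7←L2 L8←L2
Dom at joins:
  L2: preds {L0,L4,L8}: {L0} ∩ {L0,L2,L3,L4} ∩ {L0,L2,L8} = {L0}; idom=L0
  L7: preds {L4,L5,L6}: {L0,L2,L3,L4} ∩ {L0,L2,L5} ∩ {L0,L2,L3,L6} = {L0,L2}; idom=L2
  L8: preds {L2,L5,L6,L7}: {L0,L2} ∩ {L0,L2,L5} ∩ {L0,L2,L3,L6} ∩ {L0,L2,L7} = {L0,L2}; idom=L2

DF derivation:
  L2←L0: walk · to L0
  L2←L4: walk L4→L3→L2 to L0
  L2←L8: walk L8→L2 to L0
  L7←L4: walk L4→L3 to L2
  L7←L5: walk L5 to L2
  L7←L6: walk L6→L3 to L2
  L8←L2: walk · to L2
  L8←L5: walk L5 to L2
  L8←L6: walk L6→L3 to L2
  L8←L7: walk L7 to L2
  DF(L0)=∅
  DF(L1)=∅
  DF(L2)={L2}
  DF(L3)={L2,L7,L8}
  DF(L4)={L2,L7}
  DF(L5)={L7,L8}
  DF(L6)={L7,L8}
  DF(L7)={L8}
  DF(L8)={L2}

φ for b: defs {L0,L1,L6,L8}
  DF⁺ = {L2,L7,L8}

Answer: ["L2", "L7", "L8"]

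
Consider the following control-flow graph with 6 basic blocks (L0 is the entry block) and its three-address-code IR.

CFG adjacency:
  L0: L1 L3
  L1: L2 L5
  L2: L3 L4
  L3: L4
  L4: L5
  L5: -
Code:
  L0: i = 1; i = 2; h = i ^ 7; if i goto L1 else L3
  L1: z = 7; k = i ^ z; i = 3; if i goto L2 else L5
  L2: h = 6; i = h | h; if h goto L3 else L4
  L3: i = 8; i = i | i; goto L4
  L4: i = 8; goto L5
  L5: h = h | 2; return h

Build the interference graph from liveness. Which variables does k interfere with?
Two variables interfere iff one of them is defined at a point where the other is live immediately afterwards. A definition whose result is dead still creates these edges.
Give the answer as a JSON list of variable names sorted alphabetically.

Answer: ["h"]

Working:
Per-block:
  L0: def={h,i} ue=∅
  L1: def={i,k,z} ue={i}
  L2: def={h,i} ue=∅
  L3: def={i} ue=∅
  L4: def={i} ue=∅
  L5: def={h} ue={h}

Live sets:
  L0 li=∅ lo={h,i}
  L1 li={h,i} lo={h}
  L2 li=∅ lo={h}
  L3 li={h} lo={h}
  L4 li={h} lo={h}
  L5 li={h} lo=∅

Conflict graph:
  h↔{i,k,z}
  i↔{h,z}
  k↔{h}
  z↔{h,i}

N(k) = ["h"]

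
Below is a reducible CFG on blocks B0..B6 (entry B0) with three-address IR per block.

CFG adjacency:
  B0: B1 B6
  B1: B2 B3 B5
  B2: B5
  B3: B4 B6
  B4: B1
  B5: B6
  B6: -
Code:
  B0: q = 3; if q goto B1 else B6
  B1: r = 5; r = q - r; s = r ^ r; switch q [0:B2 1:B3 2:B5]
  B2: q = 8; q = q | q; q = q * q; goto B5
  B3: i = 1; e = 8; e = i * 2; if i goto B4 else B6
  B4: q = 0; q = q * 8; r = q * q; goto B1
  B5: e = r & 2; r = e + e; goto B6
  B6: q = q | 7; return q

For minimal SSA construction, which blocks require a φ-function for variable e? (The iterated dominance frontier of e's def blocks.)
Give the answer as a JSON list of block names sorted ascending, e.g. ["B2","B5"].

idom tree: B1←B0 B2←B1 B3←B1 B4←B3 B5←B1 B6←B0
Dom at joins:
  B1: preds {B0,B4}: {B0} ∩ {B0,B1,B3,B4} = {B0}; idom=B0
  B5: preds {B1,B2}: {B0,B1} ∩ {B0,B1,B2} = {B0,B1}; idom=B1
  B6: preds {B0,B3,B5}: {B0} ∩ {B0,B1,B3} ∩ {B0,B1,B5} = {B0}; idom=B0

DF walk-up:
  B1←B0: walk · to B0
  B1←B4: walk B4→B3→B1 to B0
  B5←B1: walk · to B1
  B5←B2: walk B2 to B1
  B6←B0: walk · to B0
  B6←B3: walk B3→B1 to B0
  B6←B5: walk B5→B1 to B0
  DF(B0)=∅
  DF(B1)={B1,B6}
  DF(B2)={B5}
  DF(B3)={B1,B6}
  DF(B4)={B1}
  DF(B5)={B6}
  DF(B6)=∅

φ for e: defs {B3,B5}
  DF⁺ = {B1,B6}

Answer: ["B1", "B6"]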